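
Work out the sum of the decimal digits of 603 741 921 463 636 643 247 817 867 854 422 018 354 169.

6+0+3+7+4+1+9+2+1+4+6+3+6+3+6+6+4+3+2+4+7+8+1+7+8+6+7+8+5+4+4+2+2+0+1+8+3+5+4+1+6+9 = 186

186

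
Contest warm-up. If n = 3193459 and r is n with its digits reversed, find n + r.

Reverse of 3193459 is 9543913.
3193459 + 9543913 = 12737372

12737372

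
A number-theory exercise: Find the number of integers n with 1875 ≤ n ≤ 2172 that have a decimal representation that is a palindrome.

The integers in [1875, 2172] that have a decimal representation that is a palindrome: 1881, 1991, 2002, 2112.
4 qualify.

4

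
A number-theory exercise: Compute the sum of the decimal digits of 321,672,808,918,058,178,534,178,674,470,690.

3+2+1+6+7+2+8+0+8+9+1+8+0+5+8+1+7+8+5+3+4+1+7+8+6+7+4+4+7+0+6+9+0 = 155

155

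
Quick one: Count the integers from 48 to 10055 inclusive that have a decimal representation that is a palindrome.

The integers in [48, 10055] that have a decimal representation that is a palindrome: 55, 66, 77, 88, 99, 101, …, 9999, 10001.
186 qualify.

186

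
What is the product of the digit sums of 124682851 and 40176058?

1147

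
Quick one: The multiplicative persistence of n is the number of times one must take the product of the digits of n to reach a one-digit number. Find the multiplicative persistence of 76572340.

1

76572340 → 0 (1 step)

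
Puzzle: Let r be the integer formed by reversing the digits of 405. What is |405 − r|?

99

Reverse of 405 is 504.
|405 − 504| = 99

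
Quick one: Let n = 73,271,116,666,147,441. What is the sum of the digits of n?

7+3+2+7+1+1+1+6+6+6+6+1+4+7+4+4+1 = 67

67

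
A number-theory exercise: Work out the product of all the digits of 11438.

96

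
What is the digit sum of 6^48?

6^48 = 22452257707354557240087211123792674816
Sum of its 38 digits: 153.

153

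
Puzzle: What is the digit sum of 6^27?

99

6^27 = 1023490369077469249536
Sum of its 22 digits: 99.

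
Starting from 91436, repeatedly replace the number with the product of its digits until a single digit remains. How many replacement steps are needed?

4

91436 → 648 → 192 → 18 → 8 (4 steps)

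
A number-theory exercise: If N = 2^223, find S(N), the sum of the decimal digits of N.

2^223 = 13479973333575319897333507543509815336818572211270286240551805124608
Sum of its 68 digits: 290.

290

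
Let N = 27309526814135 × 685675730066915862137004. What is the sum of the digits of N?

27309526814135 × 685675730066915862137004 = 18725479736064030974871471721013751540
Sum of its 38 digits: 156.

156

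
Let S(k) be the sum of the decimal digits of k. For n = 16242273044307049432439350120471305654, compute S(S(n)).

First digit sum: 129.
1+2+9 = 12.

12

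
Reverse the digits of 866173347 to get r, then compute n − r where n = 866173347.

122801679

Reverse of 866173347 is 743371668.
866173347 − 743371668 = 122801679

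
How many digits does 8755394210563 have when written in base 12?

8755394210563 in base 12 is B94A2B981057, which has 12 digits.

12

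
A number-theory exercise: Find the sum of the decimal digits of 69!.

69! = 171122452428141311372468338881272839092270544893520369393648040923257279754140647424000000000000000
Sum of its 99 digits: 351.

351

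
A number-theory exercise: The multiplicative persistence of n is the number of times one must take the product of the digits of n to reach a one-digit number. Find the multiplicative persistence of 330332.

1

330332 → 0 (1 step)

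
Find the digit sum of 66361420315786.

58

6+6+3+6+1+4+2+0+3+1+5+7+8+6 = 58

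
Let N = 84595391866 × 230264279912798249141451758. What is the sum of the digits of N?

84595391866 × 230264279912798249141451758 = 19479296991965480194719809532144600428
Sum of its 38 digits: 185.

185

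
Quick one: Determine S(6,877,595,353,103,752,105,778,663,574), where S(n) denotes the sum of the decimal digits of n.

135

6+8+7+7+5+9+5+3+5+3+1+0+3+7+5+2+1+0+5+7+7+8+6+6+3+5+7+4 = 135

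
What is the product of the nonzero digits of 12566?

1×2×5×6×6 = 360

360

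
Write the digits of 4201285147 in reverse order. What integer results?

Reversing 4201285147 gives 7415821024.

7415821024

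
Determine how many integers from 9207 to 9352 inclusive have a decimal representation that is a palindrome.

2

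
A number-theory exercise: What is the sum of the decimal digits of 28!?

90

28! = 304888344611713860501504000000
Sum of its 30 digits: 90.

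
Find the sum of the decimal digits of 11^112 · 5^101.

11^112 · 5^101 = 17058905982493559832039491350573343126632838393851927613438290472324775739653885012432717690621024514269138635861341775136503889334700351743939338196309751793933173757977783679962158203125
Sum of its 188 digits: 860.

860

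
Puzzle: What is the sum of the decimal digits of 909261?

9+0+9+2+6+1 = 27

27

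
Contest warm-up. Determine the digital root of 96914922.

9+6+9+1+4+9+2+2 = 42
4+2 = 6
(Equivalently, 96914922 mod 9 = 6.)

6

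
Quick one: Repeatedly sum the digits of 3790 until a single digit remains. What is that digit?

1

3+7+9+0 = 19
1+9 = 10
1+0 = 1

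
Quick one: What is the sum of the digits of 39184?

25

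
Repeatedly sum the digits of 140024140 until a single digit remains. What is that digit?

7

1+4+0+0+2+4+1+4+0 = 16
1+6 = 7
(Equivalently, 140024140 mod 9 = 7.)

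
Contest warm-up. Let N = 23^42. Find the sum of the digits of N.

253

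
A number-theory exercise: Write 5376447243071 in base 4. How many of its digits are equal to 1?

3

5376447243071 in base 4 is 1032033031032212030333.
The digit 1 appears 3 times.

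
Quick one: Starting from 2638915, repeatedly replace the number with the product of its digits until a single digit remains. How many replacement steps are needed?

2

2638915 → 12960 → 0 (2 steps)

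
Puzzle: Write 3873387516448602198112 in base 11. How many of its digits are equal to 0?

3873387516448602198112 in base 11 is 5837321A2747625A58700.
The digit 0 appears 2 times.

2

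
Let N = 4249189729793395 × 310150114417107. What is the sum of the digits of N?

4249189729793395 × 310150114417107 = 1317886680875417436321963608265
Sum of its 31 digits: 144.

144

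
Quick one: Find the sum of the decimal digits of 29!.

126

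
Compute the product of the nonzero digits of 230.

6

2×3 = 6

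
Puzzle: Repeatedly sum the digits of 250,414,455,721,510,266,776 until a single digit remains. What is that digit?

2+5+0+4+1+4+4+5+5+7+2+1+5+1+0+2+6+6+7+7+6 = 80
8+0 = 8

8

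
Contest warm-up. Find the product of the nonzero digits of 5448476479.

27095040

5×4×4×8×4×7×6×4×7×9 = 27095040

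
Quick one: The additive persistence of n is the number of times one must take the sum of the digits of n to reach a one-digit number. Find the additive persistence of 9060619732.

9060619732 → 43 → 7 (2 steps)

2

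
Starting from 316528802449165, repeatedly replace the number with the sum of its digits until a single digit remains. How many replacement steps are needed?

3

316528802449165 → 64 → 10 → 1 (3 steps)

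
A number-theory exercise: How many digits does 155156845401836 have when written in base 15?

13

155156845401836 in base 15 is 12E0EBB6AC8AB, which has 13 digits.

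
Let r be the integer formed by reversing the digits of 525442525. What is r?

Reversing 525442525 gives 525244525.

525244525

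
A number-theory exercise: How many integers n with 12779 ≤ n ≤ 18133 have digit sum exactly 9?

The integers in [12779, 18133] that have digit sum exactly 9: 13005, 13014, 13023, 13032, 13041, 13050, …, 17100, 18000.
56 qualify.

56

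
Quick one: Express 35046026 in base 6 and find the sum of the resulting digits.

26

35046026 in base 6 is 3251054042.
Digit sum: 3+2+5+1+0+5+4+0+4+2 = 26.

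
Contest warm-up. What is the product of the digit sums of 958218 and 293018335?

S(958218) = 9+5+8+2+1+8 = 33.
S(293018335) = 2+9+3+0+1+8+3+3+5 = 34.
33 · 34 = 1122.

1122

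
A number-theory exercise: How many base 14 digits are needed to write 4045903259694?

11

4045903259694 in base 14 is DDB739369C2, which has 11 digits.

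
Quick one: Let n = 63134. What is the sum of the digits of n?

6+3+1+3+4 = 17

17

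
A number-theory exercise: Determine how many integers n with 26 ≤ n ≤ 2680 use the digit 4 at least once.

The integers in [26, 2680] that use the digit 4 at least once: 34, 40, 41, 42, 43, 44, …, 2664, 2674.
751 qualify.

751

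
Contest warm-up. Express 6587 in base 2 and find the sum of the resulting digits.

6587 in base 2 is 1100110111011.
Digit sum: 1+1+0+0+1+1+0+1+1+1+0+1+1 = 9.

9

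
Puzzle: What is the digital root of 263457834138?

9

2+6+3+4+5+7+8+3+4+1+3+8 = 54
5+4 = 9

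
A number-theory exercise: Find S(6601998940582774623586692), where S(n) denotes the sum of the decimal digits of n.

132

6+6+0+1+9+9+8+9+4+0+5+8+2+7+7+4+6+2+3+5+8+6+6+9+2 = 132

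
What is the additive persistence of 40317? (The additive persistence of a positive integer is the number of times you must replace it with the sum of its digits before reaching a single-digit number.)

2

40317 → 15 → 6 (2 steps)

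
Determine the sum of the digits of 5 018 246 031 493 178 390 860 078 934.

119

5+0+1+8+2+4+6+0+3+1+4+9+3+1+7+8+3+9+0+8+6+0+0+7+8+9+3+4 = 119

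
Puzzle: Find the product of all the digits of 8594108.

0

8×5×9×4×1×0×8 = 0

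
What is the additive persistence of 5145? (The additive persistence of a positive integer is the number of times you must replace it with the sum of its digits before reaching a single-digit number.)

2

5145 → 15 → 6 (2 steps)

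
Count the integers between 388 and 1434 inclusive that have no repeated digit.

625

The integers in [388, 1434] that have no repeated digit: 389, 390, 391, 392, 394, 395, …, 1430, 1432.
625 qualify.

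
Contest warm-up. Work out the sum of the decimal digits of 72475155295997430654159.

114

7+2+4+7+5+1+5+5+2+9+5+9+9+7+4+3+0+6+5+4+1+5+9 = 114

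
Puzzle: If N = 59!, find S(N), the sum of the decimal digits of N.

59! = 138683118545689835737939019720389406345902876772687432540821294940160000000000000
Sum of its 81 digits: 324.

324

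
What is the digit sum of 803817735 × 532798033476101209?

105

803817735 × 532798033476101209 = 428272508481213850449141615
Sum of its 27 digits: 105.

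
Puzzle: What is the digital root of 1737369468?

1+7+3+7+3+6+9+4+6+8 = 54
5+4 = 9

9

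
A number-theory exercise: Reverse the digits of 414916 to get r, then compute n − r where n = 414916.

-204498

Reverse of 414916 is 619414.
414916 − 619414 = -204498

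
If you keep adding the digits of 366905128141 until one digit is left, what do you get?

1

3+6+6+9+0+5+1+2+8+1+4+1 = 46
4+6 = 10
1+0 = 1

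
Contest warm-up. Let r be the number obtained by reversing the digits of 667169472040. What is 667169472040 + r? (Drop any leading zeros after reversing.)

707444433806

Reverse of 667169472040 is 40274961766.
667169472040 + 40274961766 = 707444433806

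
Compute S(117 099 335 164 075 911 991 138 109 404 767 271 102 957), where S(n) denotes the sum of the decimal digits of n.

175

1+1+7+0+9+9+3+3+5+1+6+4+0+7+5+9+1+1+9+9+1+1+3+8+1+0+9+4+0+4+7+6+7+2+7+1+1+0+2+9+5+7 = 175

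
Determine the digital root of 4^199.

4

The digital root of n equals n mod 9 (or 9 when 9 | n), so we need 4^199 mod 9.
4^199 ≡ 4 (mod 9), so the digital root is 4.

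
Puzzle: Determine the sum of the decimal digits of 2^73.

110

2^73 = 9444732965739290427392
Sum of its 22 digits: 110.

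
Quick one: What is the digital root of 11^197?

The digital root of n equals n mod 9 (or 9 when 9 | n), so we need 11^197 mod 9.
11^197 ≡ 5 (mod 9), so the digital root is 5.

5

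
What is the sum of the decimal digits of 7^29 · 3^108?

306

7^29 · 3^108 = 10887763285011968227460427521207360739232166290866672821112724010834803633527
Sum of its 77 digits: 306.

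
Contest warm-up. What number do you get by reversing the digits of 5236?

6325

Reversing 5236 gives 6325.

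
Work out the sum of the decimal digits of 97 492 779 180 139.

76

9+7+4+9+2+7+7+9+1+8+0+1+3+9 = 76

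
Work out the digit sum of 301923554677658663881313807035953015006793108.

190

3+0+1+9+2+3+5+5+4+6+7+7+6+5+8+6+6+3+8+8+1+3+1+3+8+0+7+0+3+5+9+5+3+0+1+5+0+0+6+7+9+3+1+0+8 = 190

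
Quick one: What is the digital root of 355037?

3+5+5+0+3+7 = 23
2+3 = 5

5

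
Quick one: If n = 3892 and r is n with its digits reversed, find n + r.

6875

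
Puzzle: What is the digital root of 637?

6+3+7 = 16
1+6 = 7
(Equivalently, 637 mod 9 = 7.)

7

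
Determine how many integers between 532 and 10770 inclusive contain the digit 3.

3488

The integers in [532, 10770] that contain the digit 3: 532, 533, 534, 535, 536, 537, …, 10753, 10763.
3488 qualify.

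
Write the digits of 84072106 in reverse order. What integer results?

Reversing 84072106 gives 60127048.

60127048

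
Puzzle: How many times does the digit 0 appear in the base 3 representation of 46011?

46011 in base 3 is 2100010010.
The digit 0 appears 6 times.

6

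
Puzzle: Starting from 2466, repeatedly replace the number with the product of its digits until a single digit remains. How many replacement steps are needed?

4

2466 → 288 → 128 → 16 → 6 (4 steps)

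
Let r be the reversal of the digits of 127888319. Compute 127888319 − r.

-786000402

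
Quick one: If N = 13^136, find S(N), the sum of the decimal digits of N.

670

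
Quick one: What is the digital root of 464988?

4+6+4+9+8+8 = 39
3+9 = 12
1+2 = 3

3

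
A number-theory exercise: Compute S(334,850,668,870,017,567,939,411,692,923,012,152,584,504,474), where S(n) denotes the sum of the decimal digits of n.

3+3+4+8+5+0+6+6+8+8+7+0+0+1+7+5+6+7+9+3+9+4+1+1+6+9+2+9+2+3+0+1+2+1+5+2+5+8+4+5+0+4+4+7+4 = 194

194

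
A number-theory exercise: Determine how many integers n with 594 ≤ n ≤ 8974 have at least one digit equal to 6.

3052

The integers in [594, 8974] that have at least one digit equal to 6: 596, 600, 601, 602, 603, 604, …, 8968, 8969.
3052 qualify.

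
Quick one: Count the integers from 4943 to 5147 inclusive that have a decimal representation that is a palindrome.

The integers in [4943, 5147] that have a decimal representation that is a palindrome: 4994, 5005, 5115.
3 qualify.

3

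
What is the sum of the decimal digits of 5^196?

5^196 = 99568244445778267314305024860481987849444034699538674129617865836635181344566135058943117170011417871311465432881959713995456695556640625
Sum of its 137 digits: 643.

643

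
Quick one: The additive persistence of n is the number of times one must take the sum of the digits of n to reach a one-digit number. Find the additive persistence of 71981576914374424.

3

71981576914374424 → 82 → 10 → 1 (3 steps)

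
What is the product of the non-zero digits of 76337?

2646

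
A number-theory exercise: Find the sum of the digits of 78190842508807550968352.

110

7+8+1+9+0+8+4+2+5+0+8+8+0+7+5+5+0+9+6+8+3+5+2 = 110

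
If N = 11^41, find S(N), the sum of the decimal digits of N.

203

11^41 = 4978518112499354698647829163838661251242411
Sum of its 43 digits: 203.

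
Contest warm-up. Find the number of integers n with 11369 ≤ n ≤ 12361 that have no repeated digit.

61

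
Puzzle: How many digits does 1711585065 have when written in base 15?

1711585065 in base 15 is A03E14B0, which has 8 digits.

8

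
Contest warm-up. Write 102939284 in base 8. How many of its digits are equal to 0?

102939284 in base 8 is 610535224.
The digit 0 appears 1 time.

1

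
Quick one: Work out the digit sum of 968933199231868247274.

111

9+6+8+9+3+3+1+9+9+2+3+1+8+6+8+2+4+7+2+7+4 = 111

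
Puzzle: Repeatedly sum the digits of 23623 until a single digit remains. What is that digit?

7

2+3+6+2+3 = 16
1+6 = 7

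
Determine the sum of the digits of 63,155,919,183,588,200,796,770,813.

122

6+3+1+5+5+9+1+9+1+8+3+5+8+8+2+0+0+7+9+6+7+7+0+8+1+3 = 122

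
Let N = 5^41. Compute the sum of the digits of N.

5^41 = 45474735088646411895751953125
Sum of its 29 digits: 137.

137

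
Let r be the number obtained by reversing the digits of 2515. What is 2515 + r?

Reverse of 2515 is 5152.
2515 + 5152 = 7667

7667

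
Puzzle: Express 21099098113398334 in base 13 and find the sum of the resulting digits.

94

21099098113398334 in base 13 is 5487CC551469493.
Digit sum: 5+4+8+7+12+12+5+5+1+4+6+9+4+9+3 = 94.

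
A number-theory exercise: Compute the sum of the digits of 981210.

9+8+1+2+1+0 = 21

21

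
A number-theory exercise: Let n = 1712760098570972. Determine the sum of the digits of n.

71

1+7+1+2+7+6+0+0+9+8+5+7+0+9+7+2 = 71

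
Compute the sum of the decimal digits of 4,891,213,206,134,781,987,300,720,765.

4+8+9+1+2+1+3+2+0+6+1+3+4+7+8+1+9+8+7+3+0+0+7+2+0+7+6+5 = 114

114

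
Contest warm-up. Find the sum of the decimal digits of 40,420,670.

4+0+4+2+0+6+7+0 = 23

23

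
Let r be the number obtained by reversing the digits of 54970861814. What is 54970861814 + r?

96787669759

Reverse of 54970861814 is 41816807945.
54970861814 + 41816807945 = 96787669759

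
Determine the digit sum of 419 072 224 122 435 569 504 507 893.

4+1+9+0+7+2+2+2+4+1+2+2+4+3+5+5+6+9+5+0+4+5+0+7+8+9+3 = 109

109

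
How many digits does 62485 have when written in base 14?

5

62485 in base 14 is 18AB3, which has 5 digits.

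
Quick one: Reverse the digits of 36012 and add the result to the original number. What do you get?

57075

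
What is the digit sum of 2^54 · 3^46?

2^54 · 3^46 = 159660499252299073707286834658081243136
Sum of its 39 digits: 180.

180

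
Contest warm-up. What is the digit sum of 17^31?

17^31 = 139288917338851014461418017489467720433
Sum of its 39 digits: 170.

170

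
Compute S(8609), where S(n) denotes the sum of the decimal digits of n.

23

8+6+0+9 = 23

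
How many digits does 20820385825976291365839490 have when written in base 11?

20820385825976291365839490 in base 11 is 212851A44459AA4853791A350, which has 25 digits.

25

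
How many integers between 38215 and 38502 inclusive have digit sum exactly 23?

28

The integers in [38215, 38502] that have digit sum exactly 23: 38219, 38228, 38237, 38246, 38255, 38264, …, 38471, 38480.
28 qualify.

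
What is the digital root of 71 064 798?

7+1+0+6+4+7+9+8 = 42
4+2 = 6
(Equivalently, 71 064 798 mod 9 = 6.)

6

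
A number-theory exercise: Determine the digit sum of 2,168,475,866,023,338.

72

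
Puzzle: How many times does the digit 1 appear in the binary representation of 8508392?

8508392 in base 2 is 100000011101001111101000.
The digit 1 appears 11 times.

11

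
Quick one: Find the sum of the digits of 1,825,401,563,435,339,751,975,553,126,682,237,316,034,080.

1+8+2+5+4+0+1+5+6+3+4+3+5+3+3+9+7+5+1+9+7+5+5+5+3+1+2+6+6+8+2+2+3+7+3+1+6+0+3+4+0+8+0 = 171

171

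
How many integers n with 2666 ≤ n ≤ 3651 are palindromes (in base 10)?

9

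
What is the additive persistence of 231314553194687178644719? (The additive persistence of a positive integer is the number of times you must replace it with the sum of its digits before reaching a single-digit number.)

3

231314553194687178644719 → 109 → 10 → 1 (3 steps)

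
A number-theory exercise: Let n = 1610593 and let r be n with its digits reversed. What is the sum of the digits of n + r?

32

Reversal of 1610593 is 3950161; 1610593 + 3950161 = 5560754.
Digit sum of 5560754: 5+5+6+0+7+5+4 = 32.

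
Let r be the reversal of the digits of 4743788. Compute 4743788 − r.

-4129686

Reverse of 4743788 is 8873474.
4743788 − 8873474 = -4129686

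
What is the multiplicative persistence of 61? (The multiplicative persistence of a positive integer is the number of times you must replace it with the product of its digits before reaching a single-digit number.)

61 → 6 (1 step)

1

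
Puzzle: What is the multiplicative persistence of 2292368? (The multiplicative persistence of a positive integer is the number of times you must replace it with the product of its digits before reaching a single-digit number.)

2292368 → 10368 → 0 (2 steps)

2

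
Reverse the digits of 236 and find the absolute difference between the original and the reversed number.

396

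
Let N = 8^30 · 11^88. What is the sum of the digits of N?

502

8^30 · 11^88 = 54357053064756746313090858451348606643401469904666483352039838408247982024187003180378200852194003933736990133708652544
Sum of its 119 digits: 502.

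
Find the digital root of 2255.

5

2+2+5+5 = 14
1+4 = 5
(Equivalently, 2255 mod 9 = 5.)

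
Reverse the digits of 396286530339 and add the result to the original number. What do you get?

Reverse of 396286530339 is 933035682693.
396286530339 + 933035682693 = 1329322213032

1329322213032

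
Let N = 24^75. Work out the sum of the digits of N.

432

24^75 = 32797680312302327810727770043172000246375236805356443621430823884747933851173376785132597583040818970624
Sum of its 104 digits: 432.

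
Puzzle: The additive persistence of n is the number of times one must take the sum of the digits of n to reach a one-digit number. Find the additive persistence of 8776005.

2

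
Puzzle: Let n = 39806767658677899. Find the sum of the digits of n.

111

3+9+8+0+6+7+6+7+6+5+8+6+7+7+8+9+9 = 111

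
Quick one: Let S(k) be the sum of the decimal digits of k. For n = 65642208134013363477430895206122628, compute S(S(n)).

7

First digit sum: 133.
1+3+3 = 7.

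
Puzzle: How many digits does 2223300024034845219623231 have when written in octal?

2223300024034845219623231 in base 8 is 726632527673565032407010477, which has 27 digits.

27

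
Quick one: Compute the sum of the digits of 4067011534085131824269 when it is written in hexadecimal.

149

4067011534085131824269 in base 16 is DC791F824CC0C36C8D.
Digit sum: 13+12+7+9+1+15+8+2+4+12+12+0+12+3+6+12+8+13 = 149.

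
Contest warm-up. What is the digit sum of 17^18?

91

17^18 = 14063084452067724991009
Sum of its 23 digits: 91.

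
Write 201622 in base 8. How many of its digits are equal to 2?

201622 in base 8 is 611626.
The digit 2 appears 1 time.

1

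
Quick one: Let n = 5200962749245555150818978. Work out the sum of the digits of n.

117

5+2+0+0+9+6+2+7+4+9+2+4+5+5+5+5+1+5+0+8+1+8+9+7+8 = 117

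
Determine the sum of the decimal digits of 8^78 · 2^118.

475

8^78 · 2^118 = 9173994463960286046443283581208347763186259956673124494950355357547691504353939232280074212440502746218496
Sum of its 106 digits: 475.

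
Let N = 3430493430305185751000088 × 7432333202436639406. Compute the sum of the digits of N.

201

3430493430305185751000088 × 7432333202436639406 = 25496570222797993663630617452358118330267728
Sum of its 44 digits: 201.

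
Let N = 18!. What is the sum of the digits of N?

18! = 6402373705728000
Sum of its 16 digits: 54.

54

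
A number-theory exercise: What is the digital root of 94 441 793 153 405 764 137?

9+4+4+4+1+7+9+3+1+5+3+4+0+5+7+6+4+1+3+7 = 87
8+7 = 15
1+5 = 6
(Equivalently, 94 441 793 153 405 764 137 mod 9 = 6.)

6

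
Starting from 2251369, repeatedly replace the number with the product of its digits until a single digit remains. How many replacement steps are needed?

2

2251369 → 3240 → 0 (2 steps)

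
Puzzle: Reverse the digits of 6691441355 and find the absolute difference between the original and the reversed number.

Reverse of 6691441355 is 5531441966.
|6691441355 − 5531441966| = 1159999389

1159999389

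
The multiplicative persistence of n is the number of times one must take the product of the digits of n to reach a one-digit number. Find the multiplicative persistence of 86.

3

86 → 48 → 32 → 6 (3 steps)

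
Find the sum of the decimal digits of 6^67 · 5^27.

198

6^67 · 5^27 = 101935132735984235886715754721398409513664512000000000000000000000000000
Sum of its 72 digits: 198.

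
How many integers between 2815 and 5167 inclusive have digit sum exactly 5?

The integers in [2815, 5167] that have digit sum exactly 5: 3002, 3011, 3020, 3101, 3110, 3200, 4001, 4010, 4100, 5000.
10 qualify.

10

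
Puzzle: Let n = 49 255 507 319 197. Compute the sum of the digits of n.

4+9+2+5+5+5+0+7+3+1+9+1+9+7 = 67

67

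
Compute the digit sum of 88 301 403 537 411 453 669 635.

95

8+8+3+0+1+4+0+3+5+3+7+4+1+1+4+5+3+6+6+9+6+3+5 = 95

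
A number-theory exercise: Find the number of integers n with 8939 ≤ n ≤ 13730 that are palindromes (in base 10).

The integers in [8939, 13730] that are palindromes (in base 10): 8998, 9009, 9119, 9229, 9339, 9449, …, 13531, 13631.
48 qualify.

48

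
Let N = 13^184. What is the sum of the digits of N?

13^184 = 9237975890043406448083455357549945175696631233243121929618311163235368785888404256850191901009157145478539697754334160217933995145030276631207715955513162887498358951128747511376718671455543920119098369761
Sum of its 205 digits: 931.

931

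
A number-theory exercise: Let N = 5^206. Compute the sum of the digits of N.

5^206 = 972346137165803391741260008403144412592226901362682364547049471060890442818028662684991378613392752649526029617987887831986881792545318603515625
Sum of its 144 digits: 646.

646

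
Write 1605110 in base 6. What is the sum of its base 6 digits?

20

1605110 in base 6 is 54223022.
Digit sum: 5+4+2+2+3+0+2+2 = 20.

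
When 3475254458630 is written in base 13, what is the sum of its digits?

74

3475254458630 in base 13 is 1C293B0883B6.
Digit sum: 1+12+2+9+3+11+0+8+8+3+11+6 = 74.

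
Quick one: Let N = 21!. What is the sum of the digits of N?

21! = 51090942171709440000
Sum of its 20 digits: 63.

63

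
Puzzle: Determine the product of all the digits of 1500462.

0

1×5×0×0×4×6×2 = 0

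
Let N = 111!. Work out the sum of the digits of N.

111! = 1762952551090244663872161047107075788761409536026565516041574063347346955087248316436555574598462315773196047662837978913145847497199871623320096254145331200000000000000000000000000
Sum of its 181 digits: 693.

693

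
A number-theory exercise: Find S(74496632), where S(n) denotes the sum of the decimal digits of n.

41

7+4+4+9+6+6+3+2 = 41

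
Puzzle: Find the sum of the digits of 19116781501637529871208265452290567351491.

1+9+1+1+6+7+8+1+5+0+1+6+3+7+5+2+9+8+7+1+2+0+8+2+6+5+4+5+2+2+9+0+5+6+7+3+5+1+4+9+1 = 174

174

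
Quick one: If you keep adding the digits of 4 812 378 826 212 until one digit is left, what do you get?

9

4+8+1+2+3+7+8+8+2+6+2+1+2 = 54
5+4 = 9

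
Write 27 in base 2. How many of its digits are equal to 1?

27 in base 2 is 11011.
The digit 1 appears 4 times.

4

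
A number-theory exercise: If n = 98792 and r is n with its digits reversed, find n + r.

128581

Reverse of 98792 is 29789.
98792 + 29789 = 128581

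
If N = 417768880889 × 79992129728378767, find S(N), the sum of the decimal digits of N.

125

417768880889 × 79992129728378767 = 33418222516552505033899683863
Sum of its 29 digits: 125.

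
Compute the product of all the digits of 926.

108

9×2×6 = 108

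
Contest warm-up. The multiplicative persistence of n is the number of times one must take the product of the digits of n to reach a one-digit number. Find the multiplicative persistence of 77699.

77699 → 23814 → 192 → 18 → 8 (4 steps)

4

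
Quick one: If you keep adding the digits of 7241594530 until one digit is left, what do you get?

7+2+4+1+5+9+4+5+3+0 = 40
4+0 = 4

4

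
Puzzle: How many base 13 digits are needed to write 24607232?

7

24607232 in base 13 is 51374C0, which has 7 digits.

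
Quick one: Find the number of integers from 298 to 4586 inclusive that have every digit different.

2288

The integers in [298, 4586] that have every digit different: 298, 301, 302, 304, 305, 306, …, 4583, 4586.
2288 qualify.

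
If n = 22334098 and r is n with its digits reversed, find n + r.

Reverse of 22334098 is 89043322.
22334098 + 89043322 = 111377420

111377420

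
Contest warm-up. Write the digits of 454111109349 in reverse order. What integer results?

943901111454

Reversing 454111109349 gives 943901111454.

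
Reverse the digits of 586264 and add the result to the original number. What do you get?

Reverse of 586264 is 462685.
586264 + 462685 = 1048949

1048949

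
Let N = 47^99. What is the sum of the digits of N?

755

47^99 = 3448958237427798091602097978151944293715015990750698710192646306011528713813522174368490366310827641649311826458122794751857855944569021846934717109581868137418602383
Sum of its 166 digits: 755.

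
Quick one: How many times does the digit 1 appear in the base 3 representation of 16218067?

7

16218067 in base 3 is 1010111222000011.
The digit 1 appears 7 times.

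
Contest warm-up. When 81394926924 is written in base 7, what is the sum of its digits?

81394926924 in base 7 is 5611020314643.
Digit sum: 5+6+1+1+0+2+0+3+1+4+6+4+3 = 36.

36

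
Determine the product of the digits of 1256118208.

1×2×5×6×1×1×8×2×0×8 = 0

0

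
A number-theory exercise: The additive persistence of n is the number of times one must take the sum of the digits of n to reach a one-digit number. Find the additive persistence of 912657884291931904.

912657884291931904 → 88 → 16 → 7 (3 steps)

3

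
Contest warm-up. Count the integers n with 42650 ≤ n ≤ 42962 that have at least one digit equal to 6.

97

The integers in [42650, 42962] that have at least one digit equal to 6: 42650, 42651, 42652, 42653, 42654, 42655, …, 42961, 42962.
97 qualify.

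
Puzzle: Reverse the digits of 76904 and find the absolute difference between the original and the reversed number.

Reverse of 76904 is 40967.
|76904 − 40967| = 35937

35937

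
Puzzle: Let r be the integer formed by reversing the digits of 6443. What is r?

Reversing 6443 gives 3446.

3446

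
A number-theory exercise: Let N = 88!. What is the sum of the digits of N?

531

88! = 185482642257398439114796845645546284380220968949399346684421580986889562184028199319100141244804501828416633516851200000000000000000000
Sum of its 135 digits: 531.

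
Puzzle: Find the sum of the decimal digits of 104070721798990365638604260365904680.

154

1+0+4+0+7+0+7+2+1+7+9+8+9+9+0+3+6+5+6+3+8+6+0+4+2+6+0+3+6+5+9+0+4+6+8+0 = 154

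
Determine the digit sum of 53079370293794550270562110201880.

5+3+0+7+9+3+7+0+2+9+3+7+9+4+5+5+0+2+7+0+5+6+2+1+1+0+2+0+1+8+8+0 = 121

121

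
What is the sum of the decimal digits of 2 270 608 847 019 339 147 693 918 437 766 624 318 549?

192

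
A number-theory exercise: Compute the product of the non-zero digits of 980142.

9×8×1×4×2 = 576

576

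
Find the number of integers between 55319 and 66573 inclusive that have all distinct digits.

3360

The integers in [55319, 66573] that have all distinct digits: 56012, 56013, 56014, 56017, 56018, 56019, …, 65984, 65987.
3360 qualify.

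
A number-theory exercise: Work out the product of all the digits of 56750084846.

0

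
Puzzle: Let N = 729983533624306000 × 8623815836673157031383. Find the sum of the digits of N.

193

729983533624306000 × 8623815836673157031383 = 6295243557779922105762826189773595198000
Sum of its 40 digits: 193.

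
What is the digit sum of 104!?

702

104! = 10299016745145627623848583864765044283053772454999072182325491776887871732475287174542709871683888003235965704141638377695179741979175588724736000000000000000000000000
Sum of its 167 digits: 702.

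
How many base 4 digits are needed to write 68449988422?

68449988422 in base 4 is 333233323332331012, which has 18 digits.

18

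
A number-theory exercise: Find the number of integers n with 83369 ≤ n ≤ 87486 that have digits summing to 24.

The integers in [83369, 87486] that have digits summing to 24: 83373, 83382, 83391, 83409, 83418, 83427, …, 87441, 87450.
293 qualify.

293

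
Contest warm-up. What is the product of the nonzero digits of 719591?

2835

7×1×9×5×9×1 = 2835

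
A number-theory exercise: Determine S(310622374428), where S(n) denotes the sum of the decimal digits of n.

42

3+1+0+6+2+2+3+7+4+4+2+8 = 42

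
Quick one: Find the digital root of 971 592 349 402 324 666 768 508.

8

9+7+1+5+9+2+3+4+9+4+0+2+3+2+4+6+6+6+7+6+8+5+0+8 = 116
1+1+6 = 8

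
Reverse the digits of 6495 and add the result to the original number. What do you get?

Reverse of 6495 is 5946.
6495 + 5946 = 12441

12441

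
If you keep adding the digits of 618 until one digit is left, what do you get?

6

6+1+8 = 15
1+5 = 6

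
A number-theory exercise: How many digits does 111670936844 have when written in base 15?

111670936844 in base 15 is 2D88B59ECE, which has 10 digits.

10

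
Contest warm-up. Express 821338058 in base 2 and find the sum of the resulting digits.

821338058 in base 2 is 110000111101001001111111001010.
Digit sum: 1+1+0+0+0+0+1+1+1+1+0+1+0+0+1+0+0+1+1+1+1+1+1+1+0+0+1+0+1+0 = 17.

17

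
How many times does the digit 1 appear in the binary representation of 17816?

6

17816 in base 2 is 100010110011000.
The digit 1 appears 6 times.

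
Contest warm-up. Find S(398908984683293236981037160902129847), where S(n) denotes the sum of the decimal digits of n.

3+9+8+9+0+8+9+8+4+6+8+3+2+9+3+2+3+6+9+8+1+0+3+7+1+6+0+9+0+2+1+2+9+8+4+7 = 177

177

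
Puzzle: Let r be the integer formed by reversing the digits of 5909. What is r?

Reversing 5909 gives 9095.

9095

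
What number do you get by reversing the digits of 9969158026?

Reversing 9969158026 gives 6208519699.

6208519699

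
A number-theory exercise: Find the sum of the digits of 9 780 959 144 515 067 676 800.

107

9+7+8+0+9+5+9+1+4+4+5+1+5+0+6+7+6+7+6+8+0+0 = 107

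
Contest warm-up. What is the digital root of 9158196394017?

9

9+1+5+8+1+9+6+3+9+4+0+1+7 = 63
6+3 = 9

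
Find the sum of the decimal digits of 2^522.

703

2^522 = 13729595320261219429963801598162786434538870600286610818788926918371086366795312104245119281322909109954592622782961716074243975999433287625148056582230114304
Sum of its 158 digits: 703.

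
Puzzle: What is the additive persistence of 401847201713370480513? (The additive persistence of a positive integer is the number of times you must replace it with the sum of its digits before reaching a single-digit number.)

3

401847201713370480513 → 69 → 15 → 6 (3 steps)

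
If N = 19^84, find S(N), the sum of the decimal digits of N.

478

19^84 = 260197116877105969295901581876340698090881996328247121654867528250661819610373144180117184501691957444080721
Sum of its 108 digits: 478.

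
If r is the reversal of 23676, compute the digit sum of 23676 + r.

Reversal of 23676 is 67632; 23676 + 67632 = 91308.
Digit sum of 91308: 9+1+3+0+8 = 21.

21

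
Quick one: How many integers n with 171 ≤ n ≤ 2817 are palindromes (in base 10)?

The integers in [171, 2817] that are palindromes (in base 10): 171, 181, 191, 202, 212, 222, …, 2662, 2772.
101 qualify.

101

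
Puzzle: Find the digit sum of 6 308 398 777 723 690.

85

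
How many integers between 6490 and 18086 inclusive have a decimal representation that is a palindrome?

The integers in [6490, 18086] that have a decimal representation that is a palindrome: 6556, 6666, 6776, 6886, 6996, 7007, …, 17971, 18081.
116 qualify.

116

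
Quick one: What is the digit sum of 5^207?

611

5^207 = 4861730685829016958706300042015722062961134506813411822735247355304452214090143313424956893066963763247630148089939439159934408962726593017578125
Sum of its 145 digits: 611.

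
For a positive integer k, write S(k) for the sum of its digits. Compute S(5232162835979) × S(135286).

1550

S(5232162835979) = 5+2+3+2+1+6+2+8+3+5+9+7+9 = 62.
S(135286) = 1+3+5+2+8+6 = 25.
62 · 25 = 1550.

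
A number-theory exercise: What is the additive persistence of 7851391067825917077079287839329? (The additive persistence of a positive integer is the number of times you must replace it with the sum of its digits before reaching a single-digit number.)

7851391067825917077079287839329 → 160 → 7 (2 steps)

2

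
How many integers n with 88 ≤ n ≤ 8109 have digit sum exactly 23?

336

The integers in [88, 8109] that have digit sum exactly 23: 599, 689, 698, 779, 788, 797, …, 8087, 8096.
336 qualify.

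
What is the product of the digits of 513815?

5×1×3×8×1×5 = 600

600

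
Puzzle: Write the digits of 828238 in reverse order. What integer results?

Reversing 828238 gives 832828.

832828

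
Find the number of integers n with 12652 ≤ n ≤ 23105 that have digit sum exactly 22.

650

The integers in [12652, 23105] that have digit sum exactly 22: 12658, 12667, 12676, 12685, 12694, 12739, …, 23089, 23098.
650 qualify.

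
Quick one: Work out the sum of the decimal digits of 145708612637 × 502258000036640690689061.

145708612637 × 502258000036640690689061 = 73183316371173210206364521862263857
Sum of its 35 digits: 133.

133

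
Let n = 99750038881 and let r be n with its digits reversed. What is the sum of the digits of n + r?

Reversal of 99750038881 is 18883005799; 99750038881 + 18883005799 = 118633044680.
Digit sum of 118633044680: 1+1+8+6+3+3+0+4+4+6+8+0 = 44.

44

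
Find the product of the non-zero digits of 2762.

168

2×7×6×2 = 168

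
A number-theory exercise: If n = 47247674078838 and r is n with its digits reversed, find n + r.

Reverse of 47247674078838 is 83887047674274.
47247674078838 + 83887047674274 = 131134721753112

131134721753112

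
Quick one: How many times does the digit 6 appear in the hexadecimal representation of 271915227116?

271915227116 in base 16 is 3F4F6917EC.
The digit 6 appears 1 time.

1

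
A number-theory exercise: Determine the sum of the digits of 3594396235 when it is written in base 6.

3594396235 in base 6 is 1352400215151.
Digit sum: 1+3+5+2+4+0+0+2+1+5+1+5+1 = 30.

30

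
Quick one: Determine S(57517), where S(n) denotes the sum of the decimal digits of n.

25

5+7+5+1+7 = 25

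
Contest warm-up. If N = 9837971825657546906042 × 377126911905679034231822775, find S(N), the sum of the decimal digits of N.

9837971825657546906042 × 377126911905679034231822775 = 3710163934025306030374636121931556046879320706550
Sum of its 49 digits: 180.

180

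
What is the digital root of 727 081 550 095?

7+2+7+0+8+1+5+5+0+0+9+5 = 49
4+9 = 13
1+3 = 4

4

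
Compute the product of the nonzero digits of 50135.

75

5×1×3×5 = 75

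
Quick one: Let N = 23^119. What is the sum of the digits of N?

23^119 = 1110740189565579131944210652315537649723157607317739477304519853524797033479771208755529164034787423430128433557316507489251210527813631273472823767216646019520487
Sum of its 163 digits: 695.

695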